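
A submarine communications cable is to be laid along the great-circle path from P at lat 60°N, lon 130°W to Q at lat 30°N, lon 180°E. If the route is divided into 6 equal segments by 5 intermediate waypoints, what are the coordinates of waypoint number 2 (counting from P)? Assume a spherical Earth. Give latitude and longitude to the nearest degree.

≈ lat 53°N, lon 154°W

Convert each endpoint to a unit vector on the sphere (x = cos φ cos λ, y = cos φ sin λ, z = sin φ).
The central angle between the endpoints is δ = arccos(p₁·p₂) ≈ 0.779 rad (44.7°).
Interpolate at f = 2/6 with slerp weights a = sin((1−f)δ)/sin δ ≈ 0.706, b = sin(fδ)/sin δ ≈ 0.365.
p = a·p₁ + b·p₂ ≈ (-0.544, -0.271, 0.795); φ = arcsin(p_z) ≈ 52.61°, λ = atan2(p_y, p_x) ≈ -153.54°.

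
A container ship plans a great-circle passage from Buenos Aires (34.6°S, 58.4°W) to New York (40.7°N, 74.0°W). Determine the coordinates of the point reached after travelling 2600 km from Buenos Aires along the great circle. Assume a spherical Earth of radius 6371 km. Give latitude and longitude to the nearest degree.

≈ 12°S, 63°W

Write both endpoints as unit vectors p₁, p₂ with components (cos φ cos λ, cos φ sin λ, sin φ).
The central angle between the endpoints is δ = arccos(p₁·p₂) ≈ 1.338 rad (76.7°). The total great-circle distance is δ·R ≈ 1.338 × 6371 ≈ 8524 km, so the target fraction is f = 2600/8524 ≈ 0.305.
Interpolate at f ≈ 0.305 with slerp weights a = sin((1−f)δ)/sin δ ≈ 0.824, b = sin(fδ)/sin δ ≈ 0.408.
p = a·p₁ + b·p₂ ≈ (0.441, -0.875, -0.202); φ = arcsin(p_z) ≈ -11.64°, λ = atan2(p_y, p_x) ≈ -63.27°.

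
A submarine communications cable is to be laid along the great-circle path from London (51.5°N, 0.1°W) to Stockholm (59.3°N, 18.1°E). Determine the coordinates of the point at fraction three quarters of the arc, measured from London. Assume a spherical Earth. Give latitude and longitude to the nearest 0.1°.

≈ (57.6°N, 12.9°E)

From cos δ = sin φ₁ sin φ₂ + cos φ₁ cos φ₂ cos Δλ, the central angle is δ ≈ 0.225 rad (12.9°).
Interpolate at f = 3/4 with slerp weights a = sin((1−f)δ)/sin δ ≈ 0.252, b = sin(fδ)/sin δ ≈ 0.753.
p = a·p₁ + b·p₂ ≈ (0.522, 0.119, 0.844); φ = arcsin(p_z) ≈ 57.62°, λ = atan2(p_y, p_x) ≈ 12.85°.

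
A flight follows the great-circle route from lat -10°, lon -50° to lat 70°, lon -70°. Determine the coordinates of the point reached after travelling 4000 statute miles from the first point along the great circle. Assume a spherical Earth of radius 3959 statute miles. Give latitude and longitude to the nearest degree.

Write both endpoints as unit vectors p₁, p₂ with components (cos φ cos λ, cos φ sin λ, sin φ).
The central angle between the endpoints is δ = arccos(p₁·p₂) ≈ 1.417 rad (81.2°). The total great-circle distance is δ·R ≈ 1.417 × 3959 ≈ 5609 mi, so the target fraction is f = 4000/5609 ≈ 0.713.
Interpolate at f ≈ 0.713 with slerp weights a = sin((1−f)δ)/sin δ ≈ 0.400, b = sin(fδ)/sin δ ≈ 0.857.
p = a·p₁ + b·p₂ ≈ (0.354, -0.577, 0.736); φ = arcsin(p_z) ≈ 47.39°, λ = atan2(p_y, p_x) ≈ -58.52°.

≈ lat 47°, lon -59°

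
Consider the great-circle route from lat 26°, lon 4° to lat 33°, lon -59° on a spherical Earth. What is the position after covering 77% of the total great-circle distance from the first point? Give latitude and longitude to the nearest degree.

Convert each endpoint to a unit vector on the sphere (x = cos φ cos λ, y = cos φ sin λ, z = sin φ).
The central angle between the endpoints is δ = arccos(p₁·p₂) ≈ 0.951 rad (54.5°).
Interpolate at f = 0.77 with slerp weights a = sin((1−f)δ)/sin δ ≈ 0.267, b = sin(fδ)/sin δ ≈ 0.821.
p = a·p₁ + b·p₂ ≈ (0.594, -0.574, 0.564); φ = arcsin(p_z) ≈ 34.34°, λ = atan2(p_y, p_x) ≈ -44.02°.

≈ lat 34°, lon -44°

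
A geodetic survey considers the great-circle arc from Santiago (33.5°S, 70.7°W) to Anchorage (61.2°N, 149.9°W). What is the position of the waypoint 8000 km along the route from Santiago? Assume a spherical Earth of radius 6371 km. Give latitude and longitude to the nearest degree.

≈ 30°N, 106°W

Write both endpoints as unit vectors p₁, p₂ with components (cos φ cos λ, cos φ sin λ, sin φ).
The central angle between the endpoints is δ = arccos(p₁·p₂) ≈ 1.991 rad (114.1°). The total great-circle distance is δ·R ≈ 1.991 × 6371 ≈ 12688 km, so the target fraction is f = 8000/12688 ≈ 0.631.
Interpolate at f ≈ 0.631 with slerp weights a = sin((1−f)δ)/sin δ ≈ 0.735, b = sin(fδ)/sin δ ≈ 1.042.
p = a·p₁ + b·p₂ ≈ (-0.231, -0.830, 0.507); φ = arcsin(p_z) ≈ 30.46°, λ = atan2(p_y, p_x) ≈ -105.58°.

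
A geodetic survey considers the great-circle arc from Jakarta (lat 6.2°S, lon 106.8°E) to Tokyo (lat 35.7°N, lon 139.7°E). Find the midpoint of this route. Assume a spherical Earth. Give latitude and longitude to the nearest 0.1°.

≈ lat 15.3°N, lon 121.5°E

Write both endpoints as unit vectors p₁, p₂ with components (cos φ cos λ, cos φ sin λ, sin φ).
The central angle between the endpoints is δ = arccos(p₁·p₂) ≈ 0.909 rad (52.1°).
Interpolate at f = 1/2 with slerp weights a = sin((1−f)δ)/sin δ ≈ 0.556, b = sin(fδ)/sin δ ≈ 0.556.
p = a·p₁ + b·p₂ ≈ (-0.505, 0.822, 0.265); φ = arcsin(p_z) ≈ 15.34°, λ = atan2(p_y, p_x) ≈ 121.55°.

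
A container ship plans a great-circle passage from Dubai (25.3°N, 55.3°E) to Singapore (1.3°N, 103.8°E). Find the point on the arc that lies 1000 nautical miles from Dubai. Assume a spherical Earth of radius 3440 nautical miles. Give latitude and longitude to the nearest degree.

The haversine formula gives a central angle δ ≈ 0.916 rad (52.5°) between the endpoints. The total great-circle distance is δ·R ≈ 0.916 × 3440 ≈ 3153 nmi, so the target fraction is f = 1000/3153 ≈ 0.317.
Interpolate at f ≈ 0.317 with slerp weights a = sin((1−f)δ)/sin δ ≈ 0.738, b = sin(fδ)/sin δ ≈ 0.361.
p = a·p₁ + b·p₂ ≈ (0.294, 0.899, 0.324); φ = arcsin(p_z) ≈ 18.89°, λ = atan2(p_y, p_x) ≈ 71.91°.

≈ (19°N, 72°E)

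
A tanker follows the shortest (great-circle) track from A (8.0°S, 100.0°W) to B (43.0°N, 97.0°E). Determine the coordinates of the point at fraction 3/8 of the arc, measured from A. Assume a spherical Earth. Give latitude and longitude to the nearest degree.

Write both endpoints as unit vectors p₁, p₂ with components (cos φ cos λ, cos φ sin λ, sin φ).
The central angle between the endpoints is δ = arccos(p₁·p₂) ≈ 2.478 rad (142.0°).
Interpolate at f = 3/8 with slerp weights a = sin((1−f)δ)/sin δ ≈ 1.622, b = sin(fδ)/sin δ ≈ 1.300.
p = a·p₁ + b·p₂ ≈ (-0.395, -0.638, 0.661); φ = arcsin(p_z) ≈ 41.35°, λ = atan2(p_y, p_x) ≈ -121.73°.

≈ (41°N, 122°W)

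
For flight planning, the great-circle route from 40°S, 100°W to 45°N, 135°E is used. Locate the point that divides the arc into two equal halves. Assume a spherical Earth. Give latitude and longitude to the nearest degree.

Convert each endpoint to a unit vector on the sphere (x = cos φ cos λ, y = cos φ sin λ, z = sin φ).
The central angle between the endpoints is δ = arccos(p₁·p₂) ≈ 2.442 rad (139.9°).
Interpolate at f = 1/2 with slerp weights a = sin((1−f)δ)/sin δ ≈ 1.459, b = sin(fδ)/sin δ ≈ 1.459.
p = a·p₁ + b·p₂ ≈ (-0.924, -0.371, 0.094); φ = arcsin(p_z) ≈ 5.39°, λ = atan2(p_y, p_x) ≈ -158.11°.

≈ 5°N, 158°W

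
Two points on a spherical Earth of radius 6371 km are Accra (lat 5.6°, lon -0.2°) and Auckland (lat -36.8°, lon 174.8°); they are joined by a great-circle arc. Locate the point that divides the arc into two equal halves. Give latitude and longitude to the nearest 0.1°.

From cos δ = sin φ₁ sin φ₂ + cos φ₁ cos φ₂ cos Δλ, the central angle is δ ≈ 2.591 rad (148.5°).
Interpolate at f = 1/2 with slerp weights a = sin((1−f)δ)/sin δ ≈ 1.840, b = sin(fδ)/sin δ ≈ 1.840.
p = a·p₁ + b·p₂ ≈ (0.364, 0.127, -0.923); φ = arcsin(p_z) ≈ -67.32°, λ = atan2(p_y, p_x) ≈ 19.26°.

≈ lat -67.3°, lon 19.3°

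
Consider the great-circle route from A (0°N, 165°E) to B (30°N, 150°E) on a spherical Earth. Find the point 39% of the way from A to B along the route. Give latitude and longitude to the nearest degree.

≈ (12°N, 160°E)

Write both endpoints as unit vectors p₁, p₂ with components (cos φ cos λ, cos φ sin λ, sin φ).
The central angle between the endpoints is δ = arccos(p₁·p₂) ≈ 0.580 rad (33.2°).
Interpolate at f = 0.39 with slerp weights a = sin((1−f)δ)/sin δ ≈ 0.632, b = sin(fδ)/sin δ ≈ 0.409.
p = a·p₁ + b·p₂ ≈ (-0.918, 0.341, 0.205); φ = arcsin(p_z) ≈ 11.81°, λ = atan2(p_y, p_x) ≈ 159.62°.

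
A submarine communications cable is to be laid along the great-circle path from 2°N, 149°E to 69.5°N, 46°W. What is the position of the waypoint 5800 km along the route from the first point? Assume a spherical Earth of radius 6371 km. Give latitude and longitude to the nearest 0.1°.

≈ 53.8°N, 156.3°E

Convert each endpoint to a unit vector on the sphere (x = cos φ cos λ, y = cos φ sin λ, z = sin φ).
The central angle between the endpoints is δ = arccos(p₁·p₂) ≈ 1.881 rad (107.8°). The total great-circle distance is δ·R ≈ 1.881 × 6371 ≈ 11985 km, so the target fraction is f = 5800/11985 ≈ 0.484.
Interpolate at f ≈ 0.484 with slerp weights a = sin((1−f)δ)/sin δ ≈ 0.867, b = sin(fδ)/sin δ ≈ 0.829.
p = a·p₁ + b·p₂ ≈ (-0.541, 0.237, 0.807); φ = arcsin(p_z) ≈ 53.81°, λ = atan2(p_y, p_x) ≈ 156.31°.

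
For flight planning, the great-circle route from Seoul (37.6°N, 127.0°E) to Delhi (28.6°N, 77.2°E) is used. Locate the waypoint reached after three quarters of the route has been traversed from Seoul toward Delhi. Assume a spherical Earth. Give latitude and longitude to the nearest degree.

Convert each endpoint to a unit vector on the sphere (x = cos φ cos λ, y = cos φ sin λ, z = sin φ).
The central angle between the endpoints is δ = arccos(p₁·p₂) ≈ 0.736 rad (42.2°).
Interpolate at f = 3/4 with slerp weights a = sin((1−f)δ)/sin δ ≈ 0.273, b = sin(fδ)/sin δ ≈ 0.781.
p = a·p₁ + b·p₂ ≈ (0.022, 0.841, 0.540); φ = arcsin(p_z) ≈ 32.70°, λ = atan2(p_y, p_x) ≈ 88.50°.

≈ 33°N, 89°E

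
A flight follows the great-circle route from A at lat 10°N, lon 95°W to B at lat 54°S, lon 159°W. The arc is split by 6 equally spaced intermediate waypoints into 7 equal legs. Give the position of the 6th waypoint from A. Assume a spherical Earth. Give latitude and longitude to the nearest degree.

≈ lat 47°S, lon 143°W

The haversine formula gives a central angle δ ≈ 1.457 rad (83.5°) between the endpoints.
Interpolate at f = 6/7 with slerp weights a = sin((1−f)δ)/sin δ ≈ 0.208, b = sin(fδ)/sin δ ≈ 0.955.
p = a·p₁ + b·p₂ ≈ (-0.542, -0.405, -0.736); φ = arcsin(p_z) ≈ -47.42°, λ = atan2(p_y, p_x) ≈ -143.21°.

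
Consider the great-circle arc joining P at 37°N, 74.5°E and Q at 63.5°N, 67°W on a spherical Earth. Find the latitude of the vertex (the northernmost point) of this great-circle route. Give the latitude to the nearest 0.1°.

The great circle lies in the plane with unit normal n̂ = (p₁ × p₂)/|p₁ × p₂|.
Here n̂_z ≈ -0.230; the vertex latitude is φ_max = arccos|n̂_z| ≈ 76.7°.

≈ 76.7°N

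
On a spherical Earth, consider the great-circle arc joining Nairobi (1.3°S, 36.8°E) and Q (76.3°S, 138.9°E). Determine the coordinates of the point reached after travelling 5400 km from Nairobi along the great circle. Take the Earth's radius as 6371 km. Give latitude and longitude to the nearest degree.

≈ (48°S, 52°E)

Convert each endpoint to a unit vector on the sphere (x = cos φ cos λ, y = cos φ sin λ, z = sin φ).
The central angle between the endpoints is δ = arccos(p₁·p₂) ≈ 1.598 rad (91.6°). The total great-circle distance is δ·R ≈ 1.598 × 6371 ≈ 10183 km, so the target fraction is f = 5400/10183 ≈ 0.530.
Interpolate at f ≈ 0.530 with slerp weights a = sin((1−f)δ)/sin δ ≈ 0.682, b = sin(fδ)/sin δ ≈ 0.750.
p = a·p₁ + b·p₂ ≈ (0.412, 0.525, -0.744); φ = arcsin(p_z) ≈ -48.08°, λ = atan2(p_y, p_x) ≈ 51.87°.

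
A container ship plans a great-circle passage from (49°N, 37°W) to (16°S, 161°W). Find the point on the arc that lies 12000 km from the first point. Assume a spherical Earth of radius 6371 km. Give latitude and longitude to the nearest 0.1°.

≈ (3.6°S, 150.4°W)

From cos δ = sin φ₁ sin φ₂ + cos φ₁ cos φ₂ cos Δλ, the central angle is δ ≈ 2.166 rad (124.1°). The total great-circle distance is δ·R ≈ 2.166 × 6371 ≈ 13800 km, so the target fraction is f = 12000/13800 ≈ 0.870.
Interpolate at f ≈ 0.870 with slerp weights a = sin((1−f)δ)/sin δ ≈ 0.337, b = sin(fδ)/sin δ ≈ 1.149.
p = a·p₁ + b·p₂ ≈ (-0.868, -0.493, -0.063); φ = arcsin(p_z) ≈ -3.59°, λ = atan2(p_y, p_x) ≈ -150.43°.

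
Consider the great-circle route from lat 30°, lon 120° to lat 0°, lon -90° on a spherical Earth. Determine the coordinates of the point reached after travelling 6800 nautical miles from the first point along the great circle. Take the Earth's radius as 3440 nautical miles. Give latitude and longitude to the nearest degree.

Convert each endpoint to a unit vector on the sphere (x = cos φ cos λ, y = cos φ sin λ, z = sin φ).
The central angle between the endpoints is δ = arccos(p₁·p₂) ≈ 2.419 rad (138.6°). The total great-circle distance is δ·R ≈ 2.419 × 3440 ≈ 8321 nmi, so the target fraction is f = 6800/8321 ≈ 0.817.
Interpolate at f ≈ 0.817 with slerp weights a = sin((1−f)δ)/sin δ ≈ 0.647, b = sin(fδ)/sin δ ≈ 1.389.
p = a·p₁ + b·p₂ ≈ (-0.280, -0.904, 0.323); φ = arcsin(p_z) ≈ 18.87°, λ = atan2(p_y, p_x) ≈ -107.22°.

≈ lat 19°, lon -107°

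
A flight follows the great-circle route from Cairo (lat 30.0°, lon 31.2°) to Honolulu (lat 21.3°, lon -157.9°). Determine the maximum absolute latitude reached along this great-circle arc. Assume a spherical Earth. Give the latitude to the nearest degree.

≈ 81°

The great circle lies in the plane with unit normal n̂ = (p₁ × p₂)/|p₁ × p₂|.
Here n̂_z ≈ +0.162; the vertex latitude is φ_max = arccos|n̂_z| ≈ 80.7°.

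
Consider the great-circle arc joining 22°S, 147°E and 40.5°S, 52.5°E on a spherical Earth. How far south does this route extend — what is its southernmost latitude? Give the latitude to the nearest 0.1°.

The great circle lies in the plane with unit normal n̂ = (p₁ × p₂)/|p₁ × p₂|.
Here n̂_z ≈ -0.716; the vertex latitude is φ_max = arccos|n̂_z| ≈ 44.3°.
Check via Clairaut: cos φ_max = |cos φ₁| · sin C = cos(22.0°)·sin(129.5°) ≈ 0.716, again giving ≈ 44.3°.

≈ 44.3°S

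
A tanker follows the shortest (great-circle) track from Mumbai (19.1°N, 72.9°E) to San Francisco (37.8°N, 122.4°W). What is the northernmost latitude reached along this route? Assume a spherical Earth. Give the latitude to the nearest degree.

≈ 77°N

The great circle lies in the plane with unit normal n̂ = (p₁ × p₂)/|p₁ × p₂|.
Here n̂_z ≈ +0.231; the vertex latitude is φ_max = arccos|n̂_z| ≈ 76.7°.
Check via Clairaut: cos φ_max = |cos φ₁| · sin C = cos(19.1°)·sin(14.1°) ≈ 0.231, again giving ≈ 76.7°.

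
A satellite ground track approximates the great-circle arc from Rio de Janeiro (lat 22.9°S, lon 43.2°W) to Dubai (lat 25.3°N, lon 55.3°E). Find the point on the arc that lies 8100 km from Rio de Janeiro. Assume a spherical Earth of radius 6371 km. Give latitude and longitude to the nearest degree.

≈ lat 12°N, lon 22°E

Convert each endpoint to a unit vector on the sphere (x = cos φ cos λ, y = cos φ sin λ, z = sin φ).
The central angle between the endpoints is δ = arccos(p₁·p₂) ≈ 1.864 rad (106.8°). The total great-circle distance is δ·R ≈ 1.864 × 6371 ≈ 11878 km, so the target fraction is f = 8100/11878 ≈ 0.682.
Interpolate at f ≈ 0.682 with slerp weights a = sin((1−f)δ)/sin δ ≈ 0.584, b = sin(fδ)/sin δ ≈ 0.998.
p = a·p₁ + b·p₂ ≈ (0.906, 0.374, 0.199); φ = arcsin(p_z) ≈ 11.50°, λ = atan2(p_y, p_x) ≈ 22.42°.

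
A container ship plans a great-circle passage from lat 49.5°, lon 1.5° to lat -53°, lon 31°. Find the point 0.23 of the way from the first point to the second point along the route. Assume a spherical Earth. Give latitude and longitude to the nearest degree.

Write both endpoints as unit vectors p₁, p₂ with components (cos φ cos λ, cos φ sin λ, sin φ).
The central angle between the endpoints is δ = arccos(p₁·p₂) ≈ 1.841 rad (105.5°).
Interpolate at f = 0.23 with slerp weights a = sin((1−f)δ)/sin δ ≈ 1.026, b = sin(fδ)/sin δ ≈ 0.426.
p = a·p₁ + b·p₂ ≈ (0.886, 0.150, 0.439); φ = arcsin(p_z) ≈ 26.06°, λ = atan2(p_y, p_x) ≈ 9.59°.

≈ lat 26°, lon 10°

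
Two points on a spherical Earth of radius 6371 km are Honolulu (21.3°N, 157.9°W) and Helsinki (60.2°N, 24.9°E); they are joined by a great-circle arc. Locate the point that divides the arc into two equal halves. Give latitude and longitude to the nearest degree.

Convert each endpoint to a unit vector on the sphere (x = cos φ cos λ, y = cos φ sin λ, z = sin φ).
The central angle between the endpoints is δ = arccos(p₁·p₂) ≈ 1.719 rad (98.5°).
Interpolate at f = 1/2 with slerp weights a = sin((1−f)δ)/sin δ ≈ 0.766, b = sin(fδ)/sin δ ≈ 0.766.
p = a·p₁ + b·p₂ ≈ (-0.316, -0.108, 0.943); φ = arcsin(p_z) ≈ 70.50°, λ = atan2(p_y, p_x) ≈ -161.09°.

≈ 70°N, 161°W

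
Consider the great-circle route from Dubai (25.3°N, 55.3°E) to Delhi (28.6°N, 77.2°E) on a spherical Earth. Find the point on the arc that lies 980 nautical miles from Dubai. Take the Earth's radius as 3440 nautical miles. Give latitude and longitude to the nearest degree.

≈ 28°N, 73°E

Write both endpoints as unit vectors p₁, p₂ with components (cos φ cos λ, cos φ sin λ, sin φ).
The central angle between the endpoints is δ = arccos(p₁·p₂) ≈ 0.345 rad (19.8°). The total great-circle distance is δ·R ≈ 0.345 × 3440 ≈ 1187 nmi, so the target fraction is f = 980/1187 ≈ 0.826.
Interpolate at f ≈ 0.826 with slerp weights a = sin((1−f)δ)/sin δ ≈ 0.178, b = sin(fδ)/sin δ ≈ 0.831.
p = a·p₁ + b·p₂ ≈ (0.253, 0.844, 0.474); φ = arcsin(p_z) ≈ 28.28°, λ = atan2(p_y, p_x) ≈ 73.30°.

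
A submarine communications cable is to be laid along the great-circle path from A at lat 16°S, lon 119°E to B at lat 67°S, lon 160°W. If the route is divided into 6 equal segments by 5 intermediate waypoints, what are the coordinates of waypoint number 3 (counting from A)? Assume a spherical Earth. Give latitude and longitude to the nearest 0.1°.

≈ lat 47.6°S, lon 139.7°E

Write both endpoints as unit vectors p₁, p₂ with components (cos φ cos λ, cos φ sin λ, sin φ).
The central angle between the endpoints is δ = arccos(p₁·p₂) ≈ 1.253 rad (71.8°).
Interpolate at f = 3/6 with slerp weights a = sin((1−f)δ)/sin δ ≈ 0.617, b = sin(fδ)/sin δ ≈ 0.617.
p = a·p₁ + b·p₂ ≈ (-0.514, 0.436, -0.738); φ = arcsin(p_z) ≈ -47.59°, λ = atan2(p_y, p_x) ≈ 139.68°.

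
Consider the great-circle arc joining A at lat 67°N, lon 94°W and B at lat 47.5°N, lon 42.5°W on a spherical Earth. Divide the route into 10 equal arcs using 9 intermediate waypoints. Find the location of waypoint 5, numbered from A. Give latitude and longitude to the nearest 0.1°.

≈ lat 59.7°N, lon 60.9°W

Convert each endpoint to a unit vector on the sphere (x = cos φ cos λ, y = cos φ sin λ, z = sin φ).
The central angle between the endpoints is δ = arccos(p₁·p₂) ≈ 0.568 rad (32.5°).
Interpolate at f = 5/10 with slerp weights a = sin((1−f)δ)/sin δ ≈ 0.521, b = sin(fδ)/sin δ ≈ 0.521.
p = a·p₁ + b·p₂ ≈ (0.245, -0.441, 0.863); φ = arcsin(p_z) ≈ 59.71°, λ = atan2(p_y, p_x) ≈ -60.91°.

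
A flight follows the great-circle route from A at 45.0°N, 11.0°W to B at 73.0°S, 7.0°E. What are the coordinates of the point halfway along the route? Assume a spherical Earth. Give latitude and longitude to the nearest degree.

≈ 14°S, 6°W

Convert each endpoint to a unit vector on the sphere (x = cos φ cos λ, y = cos φ sin λ, z = sin φ).
The central angle between the endpoints is δ = arccos(p₁·p₂) ≈ 2.071 rad (118.7°).
Interpolate at f = 1/2 with slerp weights a = sin((1−f)δ)/sin δ ≈ 0.980, b = sin(fδ)/sin δ ≈ 0.980.
p = a·p₁ + b·p₂ ≈ (0.965, -0.097, -0.244); φ = arcsin(p_z) ≈ -14.14°, λ = atan2(p_y, p_x) ≈ -5.76°.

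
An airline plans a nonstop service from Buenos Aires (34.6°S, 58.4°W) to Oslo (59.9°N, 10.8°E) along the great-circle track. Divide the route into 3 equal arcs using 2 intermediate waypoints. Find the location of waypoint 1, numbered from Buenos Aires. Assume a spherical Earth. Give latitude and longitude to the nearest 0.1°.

≈ (1.6°S, 41.0°W)

Write both endpoints as unit vectors p₁, p₂ with components (cos φ cos λ, cos φ sin λ, sin φ).
The central angle between the endpoints is δ = arccos(p₁·p₂) ≈ 1.923 rad (110.2°).
Interpolate at f = 1/3 with slerp weights a = sin((1−f)δ)/sin δ ≈ 1.021, b = sin(fδ)/sin δ ≈ 0.637.
p = a·p₁ + b·p₂ ≈ (0.754, -0.656, -0.029); φ = arcsin(p_z) ≈ -1.65°, λ = atan2(p_y, p_x) ≈ -41.02°.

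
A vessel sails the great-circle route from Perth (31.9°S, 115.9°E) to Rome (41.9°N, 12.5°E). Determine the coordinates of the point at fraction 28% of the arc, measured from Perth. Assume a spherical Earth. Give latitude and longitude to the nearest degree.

Convert each endpoint to a unit vector on the sphere (x = cos φ cos λ, y = cos φ sin λ, z = sin φ).
The central angle between the endpoints is δ = arccos(p₁·p₂) ≈ 2.094 rad (120.0°).
Interpolate at f = 0.28 with slerp weights a = sin((1−f)δ)/sin δ ≈ 1.152, b = sin(fδ)/sin δ ≈ 0.639.
p = a·p₁ + b·p₂ ≈ (0.037, 0.983, -0.182); φ = arcsin(p_z) ≈ -10.50°, λ = atan2(p_y, p_x) ≈ 87.85°.

≈ 11°S, 88°E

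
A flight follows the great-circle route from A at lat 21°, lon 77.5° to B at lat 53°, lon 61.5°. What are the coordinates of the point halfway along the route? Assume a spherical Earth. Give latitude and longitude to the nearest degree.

Write both endpoints as unit vectors p₁, p₂ with components (cos φ cos λ, cos φ sin λ, sin φ).
The central angle between the endpoints is δ = arccos(p₁·p₂) ≈ 0.598 rad (34.3°).
Interpolate at f = 1/2 with slerp weights a = sin((1−f)δ)/sin δ ≈ 0.523, b = sin(fδ)/sin δ ≈ 0.523.
p = a·p₁ + b·p₂ ≈ (0.256, 0.754, 0.605); φ = arcsin(p_z) ≈ 37.26°, λ = atan2(p_y, p_x) ≈ 71.24°.

≈ lat 37°, lon 71°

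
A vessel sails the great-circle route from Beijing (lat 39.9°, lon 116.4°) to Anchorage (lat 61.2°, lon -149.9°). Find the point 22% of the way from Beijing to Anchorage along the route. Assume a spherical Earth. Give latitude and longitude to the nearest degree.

≈ lat 50°, lon 128°

From cos δ = sin φ₁ sin φ₂ + cos φ₁ cos φ₂ cos Δλ, the central angle is δ ≈ 1.002 rad (57.4°).
Interpolate at f = 0.22 with slerp weights a = sin((1−f)δ)/sin δ ≈ 0.836, b = sin(fδ)/sin δ ≈ 0.260.
p = a·p₁ + b·p₂ ≈ (-0.393, 0.512, 0.764); φ = arcsin(p_z) ≈ 49.80°, λ = atan2(p_y, p_x) ≈ 127.55°.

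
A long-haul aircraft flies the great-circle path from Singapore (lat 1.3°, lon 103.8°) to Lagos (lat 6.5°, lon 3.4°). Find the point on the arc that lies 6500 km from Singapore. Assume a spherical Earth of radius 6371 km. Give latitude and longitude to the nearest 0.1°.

Write both endpoints as unit vectors p₁, p₂ with components (cos φ cos λ, cos φ sin λ, sin φ).
The central angle between the endpoints is δ = arccos(p₁·p₂) ≈ 1.748 rad (100.2°). The total great-circle distance is δ·R ≈ 1.748 × 6371 ≈ 11140 km, so the target fraction is f = 6500/11140 ≈ 0.584.
Interpolate at f ≈ 0.584 with slerp weights a = sin((1−f)δ)/sin δ ≈ 0.676, b = sin(fδ)/sin δ ≈ 0.866.
p = a·p₁ + b·p₂ ≈ (0.698, 0.708, 0.113); φ = arcsin(p_z) ≈ 6.51°, λ = atan2(p_y, p_x) ≈ 45.41°.

≈ lat 6.5°, lon 45.4°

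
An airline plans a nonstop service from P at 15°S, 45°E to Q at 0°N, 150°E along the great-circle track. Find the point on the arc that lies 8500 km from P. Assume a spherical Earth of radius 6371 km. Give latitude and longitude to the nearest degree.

Convert each endpoint to a unit vector on the sphere (x = cos φ cos λ, y = cos φ sin λ, z = sin φ).
The central angle between the endpoints is δ = arccos(p₁·p₂) ≈ 1.823 rad (104.5°). The total great-circle distance is δ·R ≈ 1.823 × 6371 ≈ 11617 km, so the target fraction is f = 8500/11617 ≈ 0.732.
Interpolate at f ≈ 0.732 with slerp weights a = sin((1−f)δ)/sin δ ≈ 0.485, b = sin(fδ)/sin δ ≈ 1.004.
p = a·p₁ + b·p₂ ≈ (-0.538, 0.834, -0.126); φ = arcsin(p_z) ≈ -7.22°, λ = atan2(p_y, p_x) ≈ 122.84°.

≈ 7°S, 123°E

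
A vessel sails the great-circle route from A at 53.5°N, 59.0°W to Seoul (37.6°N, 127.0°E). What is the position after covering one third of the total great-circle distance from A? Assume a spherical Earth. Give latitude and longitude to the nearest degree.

≈ 83°N, 78°W

The haversine formula gives a central angle δ ≈ 1.549 rad (88.8°) between the endpoints.
Interpolate at f = 1/3 with slerp weights a = sin((1−f)δ)/sin δ ≈ 0.859, b = sin(fδ)/sin δ ≈ 0.494.
p = a·p₁ + b·p₂ ≈ (0.028, -0.125, 0.992); φ = arcsin(p_z) ≈ 82.62°, λ = atan2(p_y, p_x) ≈ -77.56°.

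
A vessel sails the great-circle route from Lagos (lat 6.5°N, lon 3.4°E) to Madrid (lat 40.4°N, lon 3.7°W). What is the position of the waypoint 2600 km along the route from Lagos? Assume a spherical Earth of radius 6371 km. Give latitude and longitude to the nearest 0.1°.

≈ lat 29.5°N, lon 0.9°W

Convert each endpoint to a unit vector on the sphere (x = cos φ cos λ, y = cos φ sin λ, z = sin φ).
The central angle between the endpoints is δ = arccos(p₁·p₂) ≈ 0.602 rad (34.5°). The total great-circle distance is δ·R ≈ 0.602 × 6371 ≈ 3835 km, so the target fraction is f = 2600/3835 ≈ 0.678.
Interpolate at f ≈ 0.678 with slerp weights a = sin((1−f)δ)/sin δ ≈ 0.340, b = sin(fδ)/sin δ ≈ 0.701.
p = a·p₁ + b·p₂ ≈ (0.870, -0.014, 0.493); φ = arcsin(p_z) ≈ 29.52°, λ = atan2(p_y, p_x) ≈ -0.95°.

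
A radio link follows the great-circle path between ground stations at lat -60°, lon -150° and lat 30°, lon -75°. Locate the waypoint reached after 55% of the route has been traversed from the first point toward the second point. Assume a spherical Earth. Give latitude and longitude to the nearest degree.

The haversine formula gives a central angle δ ≈ 1.898 rad (108.7°) between the endpoints.
Interpolate at f = 0.55 with slerp weights a = sin((1−f)δ)/sin δ ≈ 0.796, b = sin(fδ)/sin δ ≈ 0.913.
p = a·p₁ + b·p₂ ≈ (-0.140, -0.962, -0.233); φ = arcsin(p_z) ≈ -13.48°, λ = atan2(p_y, p_x) ≈ -98.28°.

≈ lat -13°, lon -98°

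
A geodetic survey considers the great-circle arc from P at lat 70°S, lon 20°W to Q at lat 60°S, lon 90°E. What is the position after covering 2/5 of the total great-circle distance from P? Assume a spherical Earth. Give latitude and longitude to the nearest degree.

Convert each endpoint to a unit vector on the sphere (x = cos φ cos λ, y = cos φ sin λ, z = sin φ).
The central angle between the endpoints is δ = arccos(p₁·p₂) ≈ 0.715 rad (40.9°).
Interpolate at f = 2/5 with slerp weights a = sin((1−f)δ)/sin δ ≈ 0.634, b = sin(fδ)/sin δ ≈ 0.430.
p = a·p₁ + b·p₂ ≈ (0.204, 0.141, -0.969); φ = arcsin(p_z) ≈ -75.65°, λ = atan2(p_y, p_x) ≈ 34.65°.

≈ lat 76°S, lon 35°E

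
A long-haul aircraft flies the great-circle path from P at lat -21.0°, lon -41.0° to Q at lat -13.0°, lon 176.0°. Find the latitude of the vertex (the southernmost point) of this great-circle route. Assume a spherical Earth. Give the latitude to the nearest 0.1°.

≈ -44.2°

The great circle lies in the plane with unit normal n̂ = (p₁ × p₂)/|p₁ × p₂|.
Here n̂_z ≈ -0.717; the vertex latitude is φ_max = arccos|n̂_z| ≈ 44.2°.
Check via Clairaut: cos φ_max = |cos φ₁| · sin C = cos(21.0°)·sin(129.8°) ≈ 0.717, again giving ≈ 44.2°.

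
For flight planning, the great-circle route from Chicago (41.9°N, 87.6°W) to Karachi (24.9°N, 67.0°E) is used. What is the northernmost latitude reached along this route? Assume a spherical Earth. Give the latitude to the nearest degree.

≈ 72°N

The great circle lies in the plane with unit normal n̂ = (p₁ × p₂)/|p₁ × p₂|.
Here n̂_z ≈ +0.307; the vertex latitude is φ_max = arccos|n̂_z| ≈ 72.1°.
Check via Clairaut: cos φ_max = |cos φ₁| · sin C = cos(41.9°)·sin(24.3°) ≈ 0.307, again giving ≈ 72.1°.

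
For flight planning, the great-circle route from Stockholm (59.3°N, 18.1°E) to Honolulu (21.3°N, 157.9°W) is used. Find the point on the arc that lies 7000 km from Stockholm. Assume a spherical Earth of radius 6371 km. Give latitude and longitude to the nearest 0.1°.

≈ (57.6°N, 155.6°W)

From cos δ = sin φ₁ sin φ₂ + cos φ₁ cos φ₂ cos Δλ, the central angle is δ ≈ 1.734 rad (99.3°). The total great-circle distance is δ·R ≈ 1.734 × 6371 ≈ 11045 km, so the target fraction is f = 7000/11045 ≈ 0.634.
Interpolate at f ≈ 0.634 with slerp weights a = sin((1−f)δ)/sin δ ≈ 0.601, b = sin(fδ)/sin δ ≈ 0.903.
p = a·p₁ + b·p₂ ≈ (-0.487, -0.221, 0.845); φ = arcsin(p_z) ≈ 57.64°, λ = atan2(p_y, p_x) ≈ -155.61°.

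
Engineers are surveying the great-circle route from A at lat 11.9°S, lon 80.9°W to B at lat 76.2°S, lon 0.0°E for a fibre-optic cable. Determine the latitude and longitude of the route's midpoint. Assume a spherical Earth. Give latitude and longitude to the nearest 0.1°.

Write both endpoints as unit vectors p₁, p₂ with components (cos φ cos λ, cos φ sin λ, sin φ).
The central angle between the endpoints is δ = arccos(p₁·p₂) ≈ 1.331 rad (76.3°).
Interpolate at f = 1/2 with slerp weights a = sin((1−f)δ)/sin δ ≈ 0.636, b = sin(fδ)/sin δ ≈ 0.636.
p = a·p₁ + b·p₂ ≈ (0.250, -0.614, -0.748); φ = arcsin(p_z) ≈ -48.46°, λ = atan2(p_y, p_x) ≈ -67.85°.

≈ lat 48.5°S, lon 67.9°W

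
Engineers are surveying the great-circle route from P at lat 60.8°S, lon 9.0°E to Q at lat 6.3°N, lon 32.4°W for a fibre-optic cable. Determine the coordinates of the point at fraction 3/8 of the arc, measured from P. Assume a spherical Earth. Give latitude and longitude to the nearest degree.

≈ lat 37°S, lon 15°W

From cos δ = sin φ₁ sin φ₂ + cos φ₁ cos φ₂ cos Δλ, the central angle is δ ≈ 1.300 rad (74.5°).
Interpolate at f = 3/8 with slerp weights a = sin((1−f)δ)/sin δ ≈ 0.753, b = sin(fδ)/sin δ ≈ 0.486.
p = a·p₁ + b·p₂ ≈ (0.771, -0.201, -0.604); φ = arcsin(p_z) ≈ -37.18°, λ = atan2(p_y, p_x) ≈ -14.64°.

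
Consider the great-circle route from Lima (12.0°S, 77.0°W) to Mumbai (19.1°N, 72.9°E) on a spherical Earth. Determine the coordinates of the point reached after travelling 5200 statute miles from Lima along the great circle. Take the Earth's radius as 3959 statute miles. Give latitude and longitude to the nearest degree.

≈ 13°N, 6°W

The haversine formula gives a central angle δ ≈ 2.621 rad (150.2°) between the endpoints. The total great-circle distance is δ·R ≈ 2.621 × 3959 ≈ 10378 mi, so the target fraction is f = 5200/10378 ≈ 0.501.
Interpolate at f ≈ 0.501 with slerp weights a = sin((1−f)δ)/sin δ ≈ 1.943, b = sin(fδ)/sin δ ≈ 1.945.
p = a·p₁ + b·p₂ ≈ (0.968, -0.094, 0.233); φ = arcsin(p_z) ≈ 13.46°, λ = atan2(p_y, p_x) ≈ -5.57°.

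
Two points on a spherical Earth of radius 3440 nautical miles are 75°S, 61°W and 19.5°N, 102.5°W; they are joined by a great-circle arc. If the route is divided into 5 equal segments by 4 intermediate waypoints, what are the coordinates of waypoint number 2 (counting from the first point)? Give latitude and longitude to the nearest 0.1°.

Write both endpoints as unit vectors p₁, p₂ with components (cos φ cos λ, cos φ sin λ, sin φ).
The central angle between the endpoints is δ = arccos(p₁·p₂) ≈ 1.711 rad (98.0°).
Interpolate at f = 2/5 with slerp weights a = sin((1−f)δ)/sin δ ≈ 0.864, b = sin(fδ)/sin δ ≈ 0.638.
p = a·p₁ + b·p₂ ≈ (-0.022, -0.783, -0.621); φ = arcsin(p_z) ≈ -38.42°, λ = atan2(p_y, p_x) ≈ -91.60°.

≈ 38.4°S, 91.6°W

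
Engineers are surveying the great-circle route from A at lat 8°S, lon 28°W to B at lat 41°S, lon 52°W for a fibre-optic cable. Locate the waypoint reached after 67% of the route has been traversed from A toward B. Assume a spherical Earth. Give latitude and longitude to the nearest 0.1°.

≈ lat 30.6°S, lon 42.5°W

Write both endpoints as unit vectors p₁, p₂ with components (cos φ cos λ, cos φ sin λ, sin φ).
The central angle between the endpoints is δ = arccos(p₁·p₂) ≈ 0.686 rad (39.3°).
Interpolate at f = 0.67 with slerp weights a = sin((1−f)δ)/sin δ ≈ 0.354, b = sin(fδ)/sin δ ≈ 0.700.
p = a·p₁ + b·p₂ ≈ (0.635, -0.581, -0.509); φ = arcsin(p_z) ≈ -30.58°, λ = atan2(p_y, p_x) ≈ -42.46°.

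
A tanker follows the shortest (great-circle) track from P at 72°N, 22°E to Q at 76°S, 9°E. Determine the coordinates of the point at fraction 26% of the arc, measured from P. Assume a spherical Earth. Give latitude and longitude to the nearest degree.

≈ 34°N, 18°E

Convert each endpoint to a unit vector on the sphere (x = cos φ cos λ, y = cos φ sin λ, z = sin φ).
The central angle between the endpoints is δ = arccos(p₁·p₂) ≈ 2.587 rad (148.2°).
Interpolate at f = 0.26 with slerp weights a = sin((1−f)δ)/sin δ ≈ 1.787, b = sin(fδ)/sin δ ≈ 1.182.
p = a·p₁ + b·p₂ ≈ (0.795, 0.252, 0.552); φ = arcsin(p_z) ≈ 33.54°, λ = atan2(p_y, p_x) ≈ 17.57°.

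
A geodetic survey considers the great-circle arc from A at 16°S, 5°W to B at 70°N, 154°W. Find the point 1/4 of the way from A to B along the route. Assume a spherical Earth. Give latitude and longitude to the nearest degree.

≈ 14°N, 11°W

Write both endpoints as unit vectors p₁, p₂ with components (cos φ cos λ, cos φ sin λ, sin φ).
The central angle between the endpoints is δ = arccos(p₁·p₂) ≈ 2.142 rad (122.7°).
Interpolate at f = 1/4 with slerp weights a = sin((1−f)δ)/sin δ ≈ 1.188, b = sin(fδ)/sin δ ≈ 0.607.
p = a·p₁ + b·p₂ ≈ (0.951, -0.191, 0.243); φ = arcsin(p_z) ≈ 14.04°, λ = atan2(p_y, p_x) ≈ -11.32°.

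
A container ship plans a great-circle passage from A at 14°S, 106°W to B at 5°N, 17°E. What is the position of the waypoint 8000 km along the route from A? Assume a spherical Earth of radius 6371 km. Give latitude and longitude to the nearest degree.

From cos δ = sin φ₁ sin φ₂ + cos φ₁ cos φ₂ cos Δλ, the central angle is δ ≈ 2.150 rad (123.2°). The total great-circle distance is δ·R ≈ 2.150 × 6371 ≈ 13699 km, so the target fraction is f = 8000/13699 ≈ 0.584.
Interpolate at f ≈ 0.584 with slerp weights a = sin((1−f)δ)/sin δ ≈ 0.932, b = sin(fδ)/sin δ ≈ 1.136.
p = a·p₁ + b·p₂ ≈ (0.833, -0.538, -0.126); φ = arcsin(p_z) ≈ -7.26°, λ = atan2(p_y, p_x) ≈ -32.87°.

≈ 7°S, 33°W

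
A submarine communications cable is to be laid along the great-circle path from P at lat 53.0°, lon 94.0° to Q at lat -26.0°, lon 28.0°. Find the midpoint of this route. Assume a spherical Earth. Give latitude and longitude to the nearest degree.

≈ lat 16°, lon 54°

The haversine formula gives a central angle δ ≈ 1.701 rad (97.5°) between the endpoints.
Interpolate at f = 1/2 with slerp weights a = sin((1−f)δ)/sin δ ≈ 0.758, b = sin(fδ)/sin δ ≈ 0.758.
p = a·p₁ + b·p₂ ≈ (0.570, 0.775, 0.273); φ = arcsin(p_z) ≈ 15.85°, λ = atan2(p_y, p_x) ≈ 53.68°.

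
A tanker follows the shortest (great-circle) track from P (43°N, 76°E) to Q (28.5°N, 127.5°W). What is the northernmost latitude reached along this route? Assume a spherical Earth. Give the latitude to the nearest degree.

The great circle lies in the plane with unit normal n̂ = (p₁ × p₂)/|p₁ × p₂|.
Here n̂_z ≈ +0.266; the vertex latitude is φ_max = arccos|n̂_z| ≈ 74.6°.
Check via Clairaut: cos φ_max = |cos φ₁| · sin C = cos(43.0°)·sin(21.3°) ≈ 0.266, again giving ≈ 74.6°.

≈ 75°N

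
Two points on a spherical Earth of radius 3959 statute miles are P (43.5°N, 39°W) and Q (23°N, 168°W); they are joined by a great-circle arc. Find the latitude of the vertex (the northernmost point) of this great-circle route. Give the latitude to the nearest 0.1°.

≈ 58.3°N

The great circle lies in the plane with unit normal n̂ = (p₁ × p₂)/|p₁ × p₂|.
Here n̂_z ≈ -0.525; the vertex latitude is φ_max = arccos|n̂_z| ≈ 58.3°.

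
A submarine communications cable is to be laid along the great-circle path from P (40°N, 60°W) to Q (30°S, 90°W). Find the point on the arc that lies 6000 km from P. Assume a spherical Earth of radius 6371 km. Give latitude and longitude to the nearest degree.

Write both endpoints as unit vectors p₁, p₂ with components (cos φ cos λ, cos φ sin λ, sin φ).
The central angle between the endpoints is δ = arccos(p₁·p₂) ≈ 1.315 rad (75.3°). The total great-circle distance is δ·R ≈ 1.315 × 6371 ≈ 8377 km, so the target fraction is f = 6000/8377 ≈ 0.716.
Interpolate at f ≈ 0.716 with slerp weights a = sin((1−f)δ)/sin δ ≈ 0.377, b = sin(fδ)/sin δ ≈ 0.836.
p = a·p₁ + b·p₂ ≈ (0.144, -0.974, -0.176); φ = arcsin(p_z) ≈ -10.12°, λ = atan2(p_y, p_x) ≈ -81.57°.

≈ (10°S, 82°W)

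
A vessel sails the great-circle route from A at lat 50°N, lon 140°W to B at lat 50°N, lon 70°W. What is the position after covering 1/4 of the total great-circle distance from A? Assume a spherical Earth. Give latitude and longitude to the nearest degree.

≈ lat 54°N, lon 124°W

Write both endpoints as unit vectors p₁, p₂ with components (cos φ cos λ, cos φ sin λ, sin φ).
The central angle between the endpoints is δ = arccos(p₁·p₂) ≈ 0.755 rad (43.3°).
Interpolate at f = 1/4 with slerp weights a = sin((1−f)δ)/sin δ ≈ 0.783, b = sin(fδ)/sin δ ≈ 0.274.
p = a·p₁ + b·p₂ ≈ (-0.325, -0.489, 0.809); φ = arcsin(p_z) ≈ 54.04°, λ = atan2(p_y, p_x) ≈ -123.64°.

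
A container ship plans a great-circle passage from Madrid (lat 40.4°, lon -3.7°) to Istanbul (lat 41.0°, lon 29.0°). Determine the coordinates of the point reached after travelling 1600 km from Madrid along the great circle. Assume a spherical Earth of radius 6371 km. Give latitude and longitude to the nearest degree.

≈ lat 42°, lon 15°

Write both endpoints as unit vectors p₁, p₂ with components (cos φ cos λ, cos φ sin λ, sin φ).
The central angle between the endpoints is δ = arccos(p₁·p₂) ≈ 0.430 rad (24.7°). The total great-circle distance is δ·R ≈ 0.430 × 6371 ≈ 2741 km, so the target fraction is f = 1600/2741 ≈ 0.584.
Interpolate at f ≈ 0.584 with slerp weights a = sin((1−f)δ)/sin δ ≈ 0.427, b = sin(fδ)/sin δ ≈ 0.596.
p = a·p₁ + b·p₂ ≈ (0.718, 0.197, 0.668); φ = arcsin(p_z) ≈ 41.89°, λ = atan2(p_y, p_x) ≈ 15.35°.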